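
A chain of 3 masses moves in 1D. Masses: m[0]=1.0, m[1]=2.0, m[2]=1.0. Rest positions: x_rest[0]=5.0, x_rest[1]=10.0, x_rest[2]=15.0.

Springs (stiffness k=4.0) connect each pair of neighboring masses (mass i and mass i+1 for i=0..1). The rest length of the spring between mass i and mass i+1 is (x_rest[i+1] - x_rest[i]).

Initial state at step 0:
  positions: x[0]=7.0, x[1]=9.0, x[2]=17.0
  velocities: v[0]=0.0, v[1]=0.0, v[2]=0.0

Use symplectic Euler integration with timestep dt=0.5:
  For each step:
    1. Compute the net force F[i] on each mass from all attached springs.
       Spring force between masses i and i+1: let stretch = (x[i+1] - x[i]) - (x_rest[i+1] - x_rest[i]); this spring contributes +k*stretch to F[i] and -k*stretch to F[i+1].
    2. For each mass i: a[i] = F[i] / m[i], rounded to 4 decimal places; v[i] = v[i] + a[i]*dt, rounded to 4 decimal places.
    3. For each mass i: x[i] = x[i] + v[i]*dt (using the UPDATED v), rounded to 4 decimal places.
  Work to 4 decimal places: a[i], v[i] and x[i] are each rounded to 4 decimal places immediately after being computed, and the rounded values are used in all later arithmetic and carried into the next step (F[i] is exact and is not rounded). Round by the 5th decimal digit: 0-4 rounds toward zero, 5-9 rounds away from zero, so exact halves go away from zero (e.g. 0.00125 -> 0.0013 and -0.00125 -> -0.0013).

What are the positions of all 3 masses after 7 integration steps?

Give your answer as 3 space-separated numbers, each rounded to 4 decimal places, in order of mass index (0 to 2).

Answer: 7.0000 9.0000 17.0000

Derivation:
Step 0: x=[7.0000 9.0000 17.0000] v=[0.0000 0.0000 0.0000]
Step 1: x=[4.0000 12.0000 14.0000] v=[-6.0000 6.0000 -6.0000]
Step 2: x=[4.0000 12.0000 14.0000] v=[0.0000 0.0000 0.0000]
Step 3: x=[7.0000 9.0000 17.0000] v=[6.0000 -6.0000 6.0000]
Step 4: x=[7.0000 9.0000 17.0000] v=[0.0000 0.0000 0.0000]
Step 5: x=[4.0000 12.0000 14.0000] v=[-6.0000 6.0000 -6.0000]
Step 6: x=[4.0000 12.0000 14.0000] v=[0.0000 0.0000 0.0000]
Step 7: x=[7.0000 9.0000 17.0000] v=[6.0000 -6.0000 6.0000]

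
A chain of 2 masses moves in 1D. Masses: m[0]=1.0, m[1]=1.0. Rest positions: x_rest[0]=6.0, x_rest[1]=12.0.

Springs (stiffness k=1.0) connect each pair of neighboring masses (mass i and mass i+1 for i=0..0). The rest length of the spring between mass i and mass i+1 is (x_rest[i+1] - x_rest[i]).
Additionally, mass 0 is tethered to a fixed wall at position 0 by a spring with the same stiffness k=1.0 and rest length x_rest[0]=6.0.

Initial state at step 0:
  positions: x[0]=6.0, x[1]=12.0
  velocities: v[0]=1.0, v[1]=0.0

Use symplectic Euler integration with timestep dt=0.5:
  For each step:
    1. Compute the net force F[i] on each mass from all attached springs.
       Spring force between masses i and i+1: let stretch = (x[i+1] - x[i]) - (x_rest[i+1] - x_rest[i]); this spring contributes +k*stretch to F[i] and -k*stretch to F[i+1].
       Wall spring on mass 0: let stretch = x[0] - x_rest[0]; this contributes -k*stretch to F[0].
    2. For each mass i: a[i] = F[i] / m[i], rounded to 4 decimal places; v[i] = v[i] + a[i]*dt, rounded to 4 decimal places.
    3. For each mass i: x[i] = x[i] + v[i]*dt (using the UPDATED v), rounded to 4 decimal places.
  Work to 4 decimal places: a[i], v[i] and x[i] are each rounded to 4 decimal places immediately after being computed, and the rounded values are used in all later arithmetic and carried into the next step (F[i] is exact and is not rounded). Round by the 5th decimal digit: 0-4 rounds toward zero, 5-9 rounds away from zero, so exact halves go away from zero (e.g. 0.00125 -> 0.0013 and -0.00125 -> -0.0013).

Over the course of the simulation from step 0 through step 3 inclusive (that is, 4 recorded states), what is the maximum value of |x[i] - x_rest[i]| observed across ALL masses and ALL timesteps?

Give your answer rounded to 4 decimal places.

Answer: 0.7500

Derivation:
Step 0: x=[6.0000 12.0000] v=[1.0000 0.0000]
Step 1: x=[6.5000 12.0000] v=[1.0000 0.0000]
Step 2: x=[6.7500 12.1250] v=[0.5000 0.2500]
Step 3: x=[6.6563 12.4063] v=[-0.1875 0.5625]
Max displacement = 0.7500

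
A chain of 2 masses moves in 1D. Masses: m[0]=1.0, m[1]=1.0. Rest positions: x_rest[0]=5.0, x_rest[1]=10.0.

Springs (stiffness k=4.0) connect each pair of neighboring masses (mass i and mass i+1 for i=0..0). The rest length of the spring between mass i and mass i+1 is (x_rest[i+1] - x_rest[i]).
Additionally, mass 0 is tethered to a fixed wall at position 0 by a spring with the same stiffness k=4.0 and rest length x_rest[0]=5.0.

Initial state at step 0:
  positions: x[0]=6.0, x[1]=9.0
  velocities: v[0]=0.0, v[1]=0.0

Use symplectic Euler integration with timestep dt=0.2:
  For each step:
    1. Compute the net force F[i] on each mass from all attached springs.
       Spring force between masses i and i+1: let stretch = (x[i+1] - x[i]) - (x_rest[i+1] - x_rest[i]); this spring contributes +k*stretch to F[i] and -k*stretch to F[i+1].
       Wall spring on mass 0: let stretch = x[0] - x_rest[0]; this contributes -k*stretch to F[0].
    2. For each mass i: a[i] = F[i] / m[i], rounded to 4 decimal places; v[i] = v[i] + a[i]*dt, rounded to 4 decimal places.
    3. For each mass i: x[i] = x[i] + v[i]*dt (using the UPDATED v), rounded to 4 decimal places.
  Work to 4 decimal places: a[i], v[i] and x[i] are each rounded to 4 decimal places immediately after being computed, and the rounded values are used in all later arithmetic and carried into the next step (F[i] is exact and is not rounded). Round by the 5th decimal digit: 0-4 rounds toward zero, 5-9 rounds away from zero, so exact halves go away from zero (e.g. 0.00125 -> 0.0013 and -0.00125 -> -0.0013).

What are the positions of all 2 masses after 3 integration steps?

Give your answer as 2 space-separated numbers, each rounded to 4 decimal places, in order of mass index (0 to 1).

Step 0: x=[6.0000 9.0000] v=[0.0000 0.0000]
Step 1: x=[5.5200 9.3200] v=[-2.4000 1.6000]
Step 2: x=[4.7648 9.8320] v=[-3.7760 2.5600]
Step 3: x=[4.0580 10.3332] v=[-3.5341 2.5062]

Answer: 4.0580 10.3332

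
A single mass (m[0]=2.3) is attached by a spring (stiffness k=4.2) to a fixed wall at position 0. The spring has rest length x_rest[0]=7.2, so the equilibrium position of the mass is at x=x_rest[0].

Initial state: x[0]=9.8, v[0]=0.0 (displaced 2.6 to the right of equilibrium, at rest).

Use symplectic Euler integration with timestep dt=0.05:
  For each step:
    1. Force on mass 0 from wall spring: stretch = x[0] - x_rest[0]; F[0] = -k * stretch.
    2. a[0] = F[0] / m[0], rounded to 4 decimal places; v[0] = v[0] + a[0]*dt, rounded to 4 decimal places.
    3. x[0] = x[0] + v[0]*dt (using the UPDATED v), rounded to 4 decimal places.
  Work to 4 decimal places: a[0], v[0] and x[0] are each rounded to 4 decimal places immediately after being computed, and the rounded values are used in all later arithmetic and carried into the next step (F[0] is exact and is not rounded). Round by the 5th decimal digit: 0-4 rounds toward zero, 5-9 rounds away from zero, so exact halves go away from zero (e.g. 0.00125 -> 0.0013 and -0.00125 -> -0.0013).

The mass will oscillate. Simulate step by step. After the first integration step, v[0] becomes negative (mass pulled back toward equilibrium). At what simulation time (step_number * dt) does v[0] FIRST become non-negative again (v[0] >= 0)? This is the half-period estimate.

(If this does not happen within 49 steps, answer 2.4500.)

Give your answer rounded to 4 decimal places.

Step 0: x=[9.8000] v=[0.0000]
Step 1: x=[9.7881] v=[-0.2374]
Step 2: x=[9.7644] v=[-0.4737]
Step 3: x=[9.7290] v=[-0.7078]
Step 4: x=[9.6821] v=[-0.9387]
Step 5: x=[9.6238] v=[-1.1653]
Step 6: x=[9.5545] v=[-1.3866]
Step 7: x=[9.4744] v=[-1.6016]
Step 8: x=[9.3839] v=[-1.8093]
Step 9: x=[9.2835] v=[-2.0087]
Step 10: x=[9.1736] v=[-2.1989]
Step 11: x=[9.0546] v=[-2.3791]
Step 12: x=[8.9272] v=[-2.5484]
Step 13: x=[8.7919] v=[-2.7061]
Step 14: x=[8.6493] v=[-2.8514]
Step 15: x=[8.5001] v=[-2.9837]
Step 16: x=[8.3450] v=[-3.1024]
Step 17: x=[8.1847] v=[-3.2069]
Step 18: x=[8.0199] v=[-3.2968]
Step 19: x=[7.8513] v=[-3.3717]
Step 20: x=[7.6797] v=[-3.4312]
Step 21: x=[7.5060] v=[-3.4750]
Step 22: x=[7.3309] v=[-3.5029]
Step 23: x=[7.1552] v=[-3.5149]
Step 24: x=[6.9797] v=[-3.5108]
Step 25: x=[6.8052] v=[-3.4907]
Step 26: x=[6.6325] v=[-3.4547]
Step 27: x=[6.4624] v=[-3.4029]
Step 28: x=[6.2956] v=[-3.3356]
Step 29: x=[6.1330] v=[-3.2530]
Step 30: x=[5.9752] v=[-3.1556]
Step 31: x=[5.8230] v=[-3.0438]
Step 32: x=[5.6771] v=[-2.9181]
Step 33: x=[5.5381] v=[-2.7791]
Step 34: x=[5.4067] v=[-2.6274]
Step 35: x=[5.2835] v=[-2.4637]
Step 36: x=[5.1691] v=[-2.2887]
Step 37: x=[5.0639] v=[-2.1033]
Step 38: x=[4.9685] v=[-1.9083]
Step 39: x=[4.8833] v=[-1.7046]
Step 40: x=[4.8086] v=[-1.4931]
Step 41: x=[4.7449] v=[-1.2748]
Step 42: x=[4.6924] v=[-1.0506]
Step 43: x=[4.6513] v=[-0.8216]
Step 44: x=[4.6219] v=[-0.5889]
Step 45: x=[4.6042] v=[-0.3535]
Step 46: x=[4.5984] v=[-0.1165]
Step 47: x=[4.6045] v=[0.1210]
First v>=0 after going negative at step 47, time=2.3500

Answer: 2.3500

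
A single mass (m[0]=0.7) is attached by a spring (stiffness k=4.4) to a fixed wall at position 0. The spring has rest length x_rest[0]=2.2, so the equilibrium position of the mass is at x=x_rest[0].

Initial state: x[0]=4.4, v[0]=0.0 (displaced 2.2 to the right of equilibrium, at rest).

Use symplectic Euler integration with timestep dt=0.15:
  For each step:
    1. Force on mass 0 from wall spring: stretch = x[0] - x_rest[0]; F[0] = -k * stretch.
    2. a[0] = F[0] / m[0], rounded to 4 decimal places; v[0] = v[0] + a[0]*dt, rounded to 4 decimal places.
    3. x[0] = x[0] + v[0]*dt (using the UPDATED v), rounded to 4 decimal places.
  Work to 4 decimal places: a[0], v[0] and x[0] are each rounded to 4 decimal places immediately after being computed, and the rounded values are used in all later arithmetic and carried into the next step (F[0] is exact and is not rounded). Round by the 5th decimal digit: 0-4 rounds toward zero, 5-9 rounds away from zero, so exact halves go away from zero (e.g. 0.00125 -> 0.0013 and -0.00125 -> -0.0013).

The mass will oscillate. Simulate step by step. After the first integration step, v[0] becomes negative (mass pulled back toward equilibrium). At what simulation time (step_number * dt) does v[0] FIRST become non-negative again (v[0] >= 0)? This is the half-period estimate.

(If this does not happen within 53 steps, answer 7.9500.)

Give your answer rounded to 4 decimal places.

Step 0: x=[4.4000] v=[0.0000]
Step 1: x=[4.0889] v=[-2.0743]
Step 2: x=[3.5106] v=[-3.8553]
Step 3: x=[2.7470] v=[-5.0910]
Step 4: x=[1.9060] v=[-5.6067]
Step 5: x=[1.1066] v=[-5.3295]
Step 6: x=[0.4618] v=[-4.2986]
Step 7: x=[0.0628] v=[-2.6597]
Step 8: x=[-0.0339] v=[-0.6446]
Step 9: x=[0.1854] v=[1.4617]
First v>=0 after going negative at step 9, time=1.3500

Answer: 1.3500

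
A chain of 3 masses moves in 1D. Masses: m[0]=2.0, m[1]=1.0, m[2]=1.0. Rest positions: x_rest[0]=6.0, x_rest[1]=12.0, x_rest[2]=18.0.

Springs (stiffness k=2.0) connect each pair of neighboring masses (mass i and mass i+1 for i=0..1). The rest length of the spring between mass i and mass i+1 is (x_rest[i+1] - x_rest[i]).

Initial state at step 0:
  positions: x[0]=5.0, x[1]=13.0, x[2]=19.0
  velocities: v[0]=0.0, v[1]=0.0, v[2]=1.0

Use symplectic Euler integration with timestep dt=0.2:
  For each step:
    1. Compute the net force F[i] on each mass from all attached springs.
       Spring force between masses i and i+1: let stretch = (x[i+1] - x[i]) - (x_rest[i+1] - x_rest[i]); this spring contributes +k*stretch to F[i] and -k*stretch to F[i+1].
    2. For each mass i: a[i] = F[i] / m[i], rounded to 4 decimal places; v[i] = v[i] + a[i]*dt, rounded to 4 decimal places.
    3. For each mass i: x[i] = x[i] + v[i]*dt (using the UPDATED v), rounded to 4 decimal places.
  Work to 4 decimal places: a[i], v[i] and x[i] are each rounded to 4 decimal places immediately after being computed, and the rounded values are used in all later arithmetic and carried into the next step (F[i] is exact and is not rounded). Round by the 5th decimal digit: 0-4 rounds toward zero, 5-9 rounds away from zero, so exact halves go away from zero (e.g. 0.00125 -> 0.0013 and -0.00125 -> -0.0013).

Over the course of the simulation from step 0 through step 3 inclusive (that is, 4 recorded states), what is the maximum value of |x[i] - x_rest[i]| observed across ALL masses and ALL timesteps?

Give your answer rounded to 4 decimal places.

Answer: 1.4781

Derivation:
Step 0: x=[5.0000 13.0000 19.0000] v=[0.0000 0.0000 1.0000]
Step 1: x=[5.0800 12.8400 19.2000] v=[0.4000 -0.8000 1.0000]
Step 2: x=[5.2304 12.5680 19.3712] v=[0.7520 -1.3600 0.8560]
Step 3: x=[5.4343 12.2532 19.4781] v=[1.0195 -1.5738 0.5347]
Max displacement = 1.4781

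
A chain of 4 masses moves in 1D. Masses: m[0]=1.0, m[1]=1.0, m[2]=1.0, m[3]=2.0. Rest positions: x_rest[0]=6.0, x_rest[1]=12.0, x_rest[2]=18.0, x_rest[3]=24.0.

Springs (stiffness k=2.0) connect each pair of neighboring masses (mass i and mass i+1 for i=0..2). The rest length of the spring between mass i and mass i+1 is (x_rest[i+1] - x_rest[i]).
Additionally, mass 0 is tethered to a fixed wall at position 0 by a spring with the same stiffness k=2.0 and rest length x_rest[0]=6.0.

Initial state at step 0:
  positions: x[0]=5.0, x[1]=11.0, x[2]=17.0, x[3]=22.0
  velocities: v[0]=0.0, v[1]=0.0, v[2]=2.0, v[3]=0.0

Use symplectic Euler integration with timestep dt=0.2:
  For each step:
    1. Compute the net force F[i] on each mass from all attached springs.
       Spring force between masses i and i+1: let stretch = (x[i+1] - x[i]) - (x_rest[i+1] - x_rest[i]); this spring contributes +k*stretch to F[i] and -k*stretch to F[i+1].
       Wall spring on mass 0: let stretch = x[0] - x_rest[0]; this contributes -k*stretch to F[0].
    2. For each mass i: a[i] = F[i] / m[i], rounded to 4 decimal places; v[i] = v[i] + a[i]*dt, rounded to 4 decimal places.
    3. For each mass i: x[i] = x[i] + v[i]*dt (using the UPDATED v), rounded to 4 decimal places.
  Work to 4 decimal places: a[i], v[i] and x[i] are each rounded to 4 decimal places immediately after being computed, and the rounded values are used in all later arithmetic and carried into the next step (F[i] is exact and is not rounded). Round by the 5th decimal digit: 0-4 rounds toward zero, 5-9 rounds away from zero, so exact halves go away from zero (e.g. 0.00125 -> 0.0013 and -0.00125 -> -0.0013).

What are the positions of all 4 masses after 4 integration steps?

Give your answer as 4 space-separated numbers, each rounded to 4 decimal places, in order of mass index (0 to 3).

Answer: 5.6361 11.2632 17.4611 22.4751

Derivation:
Step 0: x=[5.0000 11.0000 17.0000 22.0000] v=[0.0000 0.0000 2.0000 0.0000]
Step 1: x=[5.0800 11.0000 17.3200 22.0400] v=[0.4000 0.0000 1.6000 0.2000]
Step 2: x=[5.2272 11.0320 17.5120 22.1312] v=[0.7360 0.1600 0.9600 0.4560]
Step 3: x=[5.4206 11.1180 17.5551 22.2776] v=[0.9670 0.4301 0.2157 0.7322]
Step 4: x=[5.6361 11.2632 17.4611 22.4751] v=[1.0777 0.7260 -0.4701 0.9877]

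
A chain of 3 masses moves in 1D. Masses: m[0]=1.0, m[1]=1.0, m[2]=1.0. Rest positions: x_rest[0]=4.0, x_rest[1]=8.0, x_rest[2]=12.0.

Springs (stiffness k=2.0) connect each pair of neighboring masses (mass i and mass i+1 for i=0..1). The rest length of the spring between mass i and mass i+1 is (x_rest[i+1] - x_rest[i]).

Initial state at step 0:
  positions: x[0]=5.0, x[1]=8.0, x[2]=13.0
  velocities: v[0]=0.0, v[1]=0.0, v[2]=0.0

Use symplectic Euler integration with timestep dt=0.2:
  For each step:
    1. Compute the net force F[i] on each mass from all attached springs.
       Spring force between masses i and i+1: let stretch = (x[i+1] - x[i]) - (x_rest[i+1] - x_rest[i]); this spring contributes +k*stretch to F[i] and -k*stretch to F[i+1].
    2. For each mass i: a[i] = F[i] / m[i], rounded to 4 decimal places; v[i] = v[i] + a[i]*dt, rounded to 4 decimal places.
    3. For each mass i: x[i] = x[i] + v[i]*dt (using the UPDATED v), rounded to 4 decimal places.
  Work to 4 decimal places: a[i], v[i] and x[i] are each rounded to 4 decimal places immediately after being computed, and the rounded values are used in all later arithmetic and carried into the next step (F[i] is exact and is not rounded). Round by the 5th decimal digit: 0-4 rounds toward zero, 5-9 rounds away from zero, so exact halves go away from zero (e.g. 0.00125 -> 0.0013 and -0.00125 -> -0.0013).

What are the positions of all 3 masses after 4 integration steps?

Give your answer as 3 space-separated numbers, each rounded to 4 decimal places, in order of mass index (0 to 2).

Step 0: x=[5.0000 8.0000 13.0000] v=[0.0000 0.0000 0.0000]
Step 1: x=[4.9200 8.1600 12.9200] v=[-0.4000 0.8000 -0.4000]
Step 2: x=[4.7792 8.4416 12.7792] v=[-0.7040 1.4080 -0.7040]
Step 3: x=[4.6114 8.7772 12.6114] v=[-0.8390 1.6781 -0.8390]
Step 4: x=[4.4569 9.0863 12.4569] v=[-0.7727 1.5455 -0.7727]

Answer: 4.4569 9.0863 12.4569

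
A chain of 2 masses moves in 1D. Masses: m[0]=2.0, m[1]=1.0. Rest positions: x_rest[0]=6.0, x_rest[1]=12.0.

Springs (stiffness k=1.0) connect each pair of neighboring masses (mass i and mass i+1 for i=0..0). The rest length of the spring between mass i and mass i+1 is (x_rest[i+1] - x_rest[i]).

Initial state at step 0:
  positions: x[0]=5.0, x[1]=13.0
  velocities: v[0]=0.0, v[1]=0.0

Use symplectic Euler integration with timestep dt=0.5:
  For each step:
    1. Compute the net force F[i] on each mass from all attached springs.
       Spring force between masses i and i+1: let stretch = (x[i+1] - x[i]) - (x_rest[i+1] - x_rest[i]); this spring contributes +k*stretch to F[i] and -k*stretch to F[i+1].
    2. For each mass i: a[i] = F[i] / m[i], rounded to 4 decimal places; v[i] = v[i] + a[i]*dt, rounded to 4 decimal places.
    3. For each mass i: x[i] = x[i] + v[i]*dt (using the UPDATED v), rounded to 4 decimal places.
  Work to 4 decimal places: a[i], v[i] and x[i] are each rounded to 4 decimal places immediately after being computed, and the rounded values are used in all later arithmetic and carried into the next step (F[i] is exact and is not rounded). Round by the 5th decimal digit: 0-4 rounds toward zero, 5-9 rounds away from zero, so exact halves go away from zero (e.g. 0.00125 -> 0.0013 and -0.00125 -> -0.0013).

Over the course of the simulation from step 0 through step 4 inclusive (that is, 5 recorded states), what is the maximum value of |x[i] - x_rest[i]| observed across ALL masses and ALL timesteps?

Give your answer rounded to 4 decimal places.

Answer: 1.6533

Derivation:
Step 0: x=[5.0000 13.0000] v=[0.0000 0.0000]
Step 1: x=[5.2500 12.5000] v=[0.5000 -1.0000]
Step 2: x=[5.6563 11.6875] v=[0.8125 -1.6250]
Step 3: x=[6.0665 10.8672] v=[0.8203 -1.6406]
Step 4: x=[6.3268 10.3467] v=[0.5205 -1.0410]
Max displacement = 1.6533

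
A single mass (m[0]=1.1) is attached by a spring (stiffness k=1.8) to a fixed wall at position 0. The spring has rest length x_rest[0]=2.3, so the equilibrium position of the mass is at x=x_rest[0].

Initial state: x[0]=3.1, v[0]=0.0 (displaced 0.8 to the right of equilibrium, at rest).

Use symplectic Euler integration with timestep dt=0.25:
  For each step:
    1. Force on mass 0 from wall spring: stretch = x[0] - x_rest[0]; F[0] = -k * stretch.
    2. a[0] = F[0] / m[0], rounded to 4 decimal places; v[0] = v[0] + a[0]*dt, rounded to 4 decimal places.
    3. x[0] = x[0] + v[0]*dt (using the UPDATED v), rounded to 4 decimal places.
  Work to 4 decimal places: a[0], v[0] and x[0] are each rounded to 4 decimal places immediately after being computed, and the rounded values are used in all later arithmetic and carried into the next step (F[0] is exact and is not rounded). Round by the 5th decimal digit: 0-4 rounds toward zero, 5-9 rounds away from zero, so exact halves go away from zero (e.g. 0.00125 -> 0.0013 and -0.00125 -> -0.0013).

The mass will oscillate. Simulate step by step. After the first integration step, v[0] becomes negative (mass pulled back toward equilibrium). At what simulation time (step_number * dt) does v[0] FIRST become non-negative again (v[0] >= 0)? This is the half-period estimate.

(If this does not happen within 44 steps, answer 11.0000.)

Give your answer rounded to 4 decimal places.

Answer: 2.5000

Derivation:
Step 0: x=[3.1000] v=[0.0000]
Step 1: x=[3.0182] v=[-0.3273]
Step 2: x=[2.8629] v=[-0.6211]
Step 3: x=[2.6501] v=[-0.8514]
Step 4: x=[2.4015] v=[-0.9946]
Step 5: x=[2.1425] v=[-1.0361]
Step 6: x=[1.8996] v=[-0.9717]
Step 7: x=[1.6976] v=[-0.8079]
Step 8: x=[1.5572] v=[-0.5615]
Step 9: x=[1.4928] v=[-0.2576]
Step 10: x=[1.5110] v=[0.0726]
First v>=0 after going negative at step 10, time=2.5000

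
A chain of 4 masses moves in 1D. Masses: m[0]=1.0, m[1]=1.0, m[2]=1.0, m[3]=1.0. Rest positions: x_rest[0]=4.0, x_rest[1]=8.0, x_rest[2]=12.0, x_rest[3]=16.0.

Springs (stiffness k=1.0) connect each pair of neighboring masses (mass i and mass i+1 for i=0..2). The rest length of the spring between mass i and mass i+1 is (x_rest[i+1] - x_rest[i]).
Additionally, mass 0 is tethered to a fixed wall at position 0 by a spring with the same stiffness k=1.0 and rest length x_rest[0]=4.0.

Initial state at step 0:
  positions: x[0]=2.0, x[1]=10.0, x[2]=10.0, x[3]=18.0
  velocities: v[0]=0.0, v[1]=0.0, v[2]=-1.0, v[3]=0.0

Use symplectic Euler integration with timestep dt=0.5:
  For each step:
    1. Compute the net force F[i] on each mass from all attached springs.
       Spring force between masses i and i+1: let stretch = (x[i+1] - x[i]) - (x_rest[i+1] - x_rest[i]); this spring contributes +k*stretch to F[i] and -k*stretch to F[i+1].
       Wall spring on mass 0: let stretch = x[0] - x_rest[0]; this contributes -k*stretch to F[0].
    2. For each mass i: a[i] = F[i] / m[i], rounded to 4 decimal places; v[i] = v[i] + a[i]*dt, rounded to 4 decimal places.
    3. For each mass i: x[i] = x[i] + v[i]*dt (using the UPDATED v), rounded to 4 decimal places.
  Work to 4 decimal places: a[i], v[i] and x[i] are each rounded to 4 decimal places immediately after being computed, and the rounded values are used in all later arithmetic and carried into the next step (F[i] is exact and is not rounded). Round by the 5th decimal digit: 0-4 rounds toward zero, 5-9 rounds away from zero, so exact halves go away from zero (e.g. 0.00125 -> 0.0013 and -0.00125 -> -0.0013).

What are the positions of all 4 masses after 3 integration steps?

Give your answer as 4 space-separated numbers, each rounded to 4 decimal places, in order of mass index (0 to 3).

Answer: 5.8125 5.3125 14.0938 14.7188

Derivation:
Step 0: x=[2.0000 10.0000 10.0000 18.0000] v=[0.0000 0.0000 -1.0000 0.0000]
Step 1: x=[3.5000 8.0000 11.5000 17.0000] v=[3.0000 -4.0000 3.0000 -2.0000]
Step 2: x=[5.2500 5.7500 13.5000 15.6250] v=[3.5000 -4.5000 4.0000 -2.7500]
Step 3: x=[5.8125 5.3125 14.0938 14.7188] v=[1.1250 -0.8750 1.1875 -1.8125]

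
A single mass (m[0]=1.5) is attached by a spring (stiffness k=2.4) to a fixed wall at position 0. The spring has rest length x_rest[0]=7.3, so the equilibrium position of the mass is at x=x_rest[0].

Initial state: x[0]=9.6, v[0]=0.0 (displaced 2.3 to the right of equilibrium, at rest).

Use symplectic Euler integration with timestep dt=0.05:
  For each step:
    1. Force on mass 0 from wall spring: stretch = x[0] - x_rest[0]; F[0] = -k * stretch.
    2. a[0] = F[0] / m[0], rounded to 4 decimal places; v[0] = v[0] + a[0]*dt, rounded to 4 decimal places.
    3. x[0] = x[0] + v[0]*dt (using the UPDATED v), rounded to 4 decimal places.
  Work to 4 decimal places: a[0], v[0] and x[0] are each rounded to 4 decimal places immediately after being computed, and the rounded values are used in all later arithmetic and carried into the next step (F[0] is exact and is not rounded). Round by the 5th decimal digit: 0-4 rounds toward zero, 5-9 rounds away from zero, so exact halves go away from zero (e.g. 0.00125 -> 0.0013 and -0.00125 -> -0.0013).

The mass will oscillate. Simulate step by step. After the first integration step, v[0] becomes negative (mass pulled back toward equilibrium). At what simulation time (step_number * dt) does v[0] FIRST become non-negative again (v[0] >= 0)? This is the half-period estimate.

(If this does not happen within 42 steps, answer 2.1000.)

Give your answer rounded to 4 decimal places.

Step 0: x=[9.6000] v=[0.0000]
Step 1: x=[9.5908] v=[-0.1840]
Step 2: x=[9.5724] v=[-0.3673]
Step 3: x=[9.5449] v=[-0.5491]
Step 4: x=[9.5085] v=[-0.7287]
Step 5: x=[9.4632] v=[-0.9054]
Step 6: x=[9.4093] v=[-1.0785]
Step 7: x=[9.3469] v=[-1.2472]
Step 8: x=[9.2764] v=[-1.4110]
Step 9: x=[9.1979] v=[-1.5691]
Step 10: x=[9.1119] v=[-1.7209]
Step 11: x=[9.0186] v=[-1.8659]
Step 12: x=[8.9184] v=[-2.0034]
Step 13: x=[8.8118] v=[-2.1329]
Step 14: x=[8.6991] v=[-2.2538]
Step 15: x=[8.5808] v=[-2.3657]
Step 16: x=[8.4574] v=[-2.4682]
Step 17: x=[8.3294] v=[-2.5608]
Step 18: x=[8.1972] v=[-2.6432]
Step 19: x=[8.0615] v=[-2.7150]
Step 20: x=[7.9227] v=[-2.7759]
Step 21: x=[7.7814] v=[-2.8257]
Step 22: x=[7.6382] v=[-2.8642]
Step 23: x=[7.4936] v=[-2.8913]
Step 24: x=[7.3483] v=[-2.9068]
Step 25: x=[7.2028] v=[-2.9107]
Step 26: x=[7.0577] v=[-2.9029]
Step 27: x=[6.9135] v=[-2.8835]
Step 28: x=[6.7709] v=[-2.8526]
Step 29: x=[6.6304] v=[-2.8103]
Step 30: x=[6.4926] v=[-2.7567]
Step 31: x=[6.3580] v=[-2.6921]
Step 32: x=[6.2272] v=[-2.6167]
Step 33: x=[6.1007] v=[-2.5309]
Step 34: x=[5.9790] v=[-2.4350]
Step 35: x=[5.8625] v=[-2.3293]
Step 36: x=[5.7518] v=[-2.2143]
Step 37: x=[5.6473] v=[-2.0904]
Step 38: x=[5.5494] v=[-1.9582]
Step 39: x=[5.4585] v=[-1.8182]
Step 40: x=[5.3750] v=[-1.6709]
Step 41: x=[5.2992] v=[-1.5169]
Step 42: x=[5.2314] v=[-1.3568]
v[0] did not become non-negative within 42 steps; using fallback time=2.1000

Answer: 2.1000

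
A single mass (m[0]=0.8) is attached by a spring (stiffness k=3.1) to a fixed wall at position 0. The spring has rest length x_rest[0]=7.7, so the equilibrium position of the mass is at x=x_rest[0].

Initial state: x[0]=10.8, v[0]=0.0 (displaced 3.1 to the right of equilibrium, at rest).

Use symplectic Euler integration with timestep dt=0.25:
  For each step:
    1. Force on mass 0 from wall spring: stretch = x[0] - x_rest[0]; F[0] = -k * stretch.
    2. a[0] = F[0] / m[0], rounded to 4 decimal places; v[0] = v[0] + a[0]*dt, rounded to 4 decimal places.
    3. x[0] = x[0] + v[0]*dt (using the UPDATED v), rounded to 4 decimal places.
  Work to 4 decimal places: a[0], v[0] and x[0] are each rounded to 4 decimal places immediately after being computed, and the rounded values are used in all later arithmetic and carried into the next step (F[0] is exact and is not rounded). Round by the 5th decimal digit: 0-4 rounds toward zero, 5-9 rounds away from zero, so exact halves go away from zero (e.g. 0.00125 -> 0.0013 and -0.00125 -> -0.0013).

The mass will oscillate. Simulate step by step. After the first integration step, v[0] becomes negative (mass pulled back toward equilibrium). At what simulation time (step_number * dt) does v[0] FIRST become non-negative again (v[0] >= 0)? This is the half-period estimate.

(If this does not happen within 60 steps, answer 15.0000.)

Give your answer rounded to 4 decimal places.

Step 0: x=[10.8000] v=[0.0000]
Step 1: x=[10.0492] v=[-3.0031]
Step 2: x=[8.7295] v=[-5.2789]
Step 3: x=[7.1605] v=[-6.2762]
Step 4: x=[5.7221] v=[-5.7536]
Step 5: x=[4.7627] v=[-3.8375]
Step 6: x=[4.5147] v=[-0.9920]
Step 7: x=[5.0382] v=[2.0938]
First v>=0 after going negative at step 7, time=1.7500

Answer: 1.7500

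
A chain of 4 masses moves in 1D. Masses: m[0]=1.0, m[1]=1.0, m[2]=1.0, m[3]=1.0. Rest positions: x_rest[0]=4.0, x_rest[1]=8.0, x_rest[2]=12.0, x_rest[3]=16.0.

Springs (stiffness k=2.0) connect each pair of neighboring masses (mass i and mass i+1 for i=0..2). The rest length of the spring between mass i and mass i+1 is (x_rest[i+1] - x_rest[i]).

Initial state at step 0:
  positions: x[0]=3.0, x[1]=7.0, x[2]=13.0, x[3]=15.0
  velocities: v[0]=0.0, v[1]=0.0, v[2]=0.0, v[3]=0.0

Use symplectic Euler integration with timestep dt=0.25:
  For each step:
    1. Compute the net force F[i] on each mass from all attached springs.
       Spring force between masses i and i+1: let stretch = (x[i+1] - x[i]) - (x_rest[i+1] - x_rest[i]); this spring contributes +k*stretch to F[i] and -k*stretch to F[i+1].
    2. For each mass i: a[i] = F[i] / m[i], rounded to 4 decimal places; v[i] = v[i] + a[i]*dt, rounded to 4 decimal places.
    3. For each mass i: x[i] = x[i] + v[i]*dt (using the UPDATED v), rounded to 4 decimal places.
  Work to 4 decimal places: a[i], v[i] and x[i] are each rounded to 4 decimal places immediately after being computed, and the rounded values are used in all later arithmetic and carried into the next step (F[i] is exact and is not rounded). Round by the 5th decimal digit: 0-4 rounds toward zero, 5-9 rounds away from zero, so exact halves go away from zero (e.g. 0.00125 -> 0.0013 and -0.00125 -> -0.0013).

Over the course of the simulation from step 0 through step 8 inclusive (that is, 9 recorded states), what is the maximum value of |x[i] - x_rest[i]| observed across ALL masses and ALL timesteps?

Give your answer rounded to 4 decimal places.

Answer: 1.7557

Derivation:
Step 0: x=[3.0000 7.0000 13.0000 15.0000] v=[0.0000 0.0000 0.0000 0.0000]
Step 1: x=[3.0000 7.2500 12.5000 15.2500] v=[0.0000 1.0000 -2.0000 1.0000]
Step 2: x=[3.0313 7.6250 11.6875 15.6563] v=[0.1250 1.5000 -3.2500 1.6250]
Step 3: x=[3.1368 7.9336 10.8633 16.0665] v=[0.4219 1.2344 -3.2969 1.6406]
Step 4: x=[3.3419 8.0088 10.3233 16.3263] v=[0.8203 0.3009 -2.1602 1.0390]
Step 5: x=[3.6304 7.7900 10.2443 16.3357] v=[1.1538 -0.8753 -0.3160 0.0375]
Step 6: x=[3.9388 7.3580 10.6200 16.0837] v=[1.2336 -1.7280 1.5026 -1.0082]
Step 7: x=[4.1746 6.9064 11.2709 15.6487] v=[0.9432 -1.8066 2.6035 -1.7401]
Step 8: x=[4.2519 6.6588 11.9235 15.1665] v=[0.3091 -0.9903 2.6102 -1.9290]
Max displacement = 1.7557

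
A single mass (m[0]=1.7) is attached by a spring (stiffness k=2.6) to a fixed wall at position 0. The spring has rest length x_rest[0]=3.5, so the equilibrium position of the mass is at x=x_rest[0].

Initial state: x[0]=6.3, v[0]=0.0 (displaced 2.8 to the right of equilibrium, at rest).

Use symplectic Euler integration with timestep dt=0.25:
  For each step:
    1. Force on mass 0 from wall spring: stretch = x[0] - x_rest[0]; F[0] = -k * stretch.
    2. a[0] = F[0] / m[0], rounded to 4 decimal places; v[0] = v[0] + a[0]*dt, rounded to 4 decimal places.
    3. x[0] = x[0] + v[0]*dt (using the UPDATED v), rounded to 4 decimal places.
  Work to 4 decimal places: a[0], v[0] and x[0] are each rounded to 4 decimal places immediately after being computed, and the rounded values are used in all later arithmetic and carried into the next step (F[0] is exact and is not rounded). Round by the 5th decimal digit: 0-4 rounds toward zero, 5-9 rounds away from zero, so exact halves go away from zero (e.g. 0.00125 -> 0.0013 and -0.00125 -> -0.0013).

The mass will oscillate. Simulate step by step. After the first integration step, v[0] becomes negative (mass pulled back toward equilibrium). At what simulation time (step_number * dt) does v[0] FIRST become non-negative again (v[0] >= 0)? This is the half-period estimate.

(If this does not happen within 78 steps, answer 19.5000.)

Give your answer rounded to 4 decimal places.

Answer: 2.7500

Derivation:
Step 0: x=[6.3000] v=[0.0000]
Step 1: x=[6.0324] v=[-1.0706]
Step 2: x=[5.5227] v=[-2.0389]
Step 3: x=[4.8196] v=[-2.8123]
Step 4: x=[3.9904] v=[-3.3169]
Step 5: x=[3.1143] v=[-3.5044]
Step 6: x=[2.2751] v=[-3.3569]
Step 7: x=[1.5530] v=[-2.8886]
Step 8: x=[1.0170] v=[-2.1442]
Step 9: x=[0.7183] v=[-1.1948]
Step 10: x=[0.6855] v=[-0.1312]
Step 11: x=[0.9217] v=[0.9449]
First v>=0 after going negative at step 11, time=2.7500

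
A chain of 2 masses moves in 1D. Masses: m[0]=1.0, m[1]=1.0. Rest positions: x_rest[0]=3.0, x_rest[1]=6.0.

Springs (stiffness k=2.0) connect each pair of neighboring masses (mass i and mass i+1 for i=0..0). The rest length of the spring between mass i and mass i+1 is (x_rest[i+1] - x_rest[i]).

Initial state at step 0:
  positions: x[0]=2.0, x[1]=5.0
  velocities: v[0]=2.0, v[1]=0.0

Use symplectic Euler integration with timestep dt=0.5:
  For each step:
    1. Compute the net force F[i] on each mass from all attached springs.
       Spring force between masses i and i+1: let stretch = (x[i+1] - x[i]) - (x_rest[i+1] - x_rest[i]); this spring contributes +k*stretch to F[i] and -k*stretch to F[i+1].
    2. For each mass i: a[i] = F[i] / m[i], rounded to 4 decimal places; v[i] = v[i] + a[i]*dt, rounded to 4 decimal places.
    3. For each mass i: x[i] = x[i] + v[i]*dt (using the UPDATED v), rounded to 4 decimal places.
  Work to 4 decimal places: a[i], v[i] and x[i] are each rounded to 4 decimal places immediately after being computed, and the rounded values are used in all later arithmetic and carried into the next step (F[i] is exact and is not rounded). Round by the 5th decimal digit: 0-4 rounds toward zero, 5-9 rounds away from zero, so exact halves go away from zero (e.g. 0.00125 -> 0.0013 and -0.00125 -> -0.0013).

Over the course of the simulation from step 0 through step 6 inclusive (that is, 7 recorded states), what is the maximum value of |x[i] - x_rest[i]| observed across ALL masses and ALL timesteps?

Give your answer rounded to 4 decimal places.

Step 0: x=[2.0000 5.0000] v=[2.0000 0.0000]
Step 1: x=[3.0000 5.0000] v=[2.0000 0.0000]
Step 2: x=[3.5000 5.5000] v=[1.0000 1.0000]
Step 3: x=[3.5000 6.5000] v=[0.0000 2.0000]
Step 4: x=[3.5000 7.5000] v=[0.0000 2.0000]
Step 5: x=[4.0000 8.0000] v=[1.0000 1.0000]
Step 6: x=[5.0000 8.0000] v=[2.0000 0.0000]
Max displacement = 2.0000

Answer: 2.0000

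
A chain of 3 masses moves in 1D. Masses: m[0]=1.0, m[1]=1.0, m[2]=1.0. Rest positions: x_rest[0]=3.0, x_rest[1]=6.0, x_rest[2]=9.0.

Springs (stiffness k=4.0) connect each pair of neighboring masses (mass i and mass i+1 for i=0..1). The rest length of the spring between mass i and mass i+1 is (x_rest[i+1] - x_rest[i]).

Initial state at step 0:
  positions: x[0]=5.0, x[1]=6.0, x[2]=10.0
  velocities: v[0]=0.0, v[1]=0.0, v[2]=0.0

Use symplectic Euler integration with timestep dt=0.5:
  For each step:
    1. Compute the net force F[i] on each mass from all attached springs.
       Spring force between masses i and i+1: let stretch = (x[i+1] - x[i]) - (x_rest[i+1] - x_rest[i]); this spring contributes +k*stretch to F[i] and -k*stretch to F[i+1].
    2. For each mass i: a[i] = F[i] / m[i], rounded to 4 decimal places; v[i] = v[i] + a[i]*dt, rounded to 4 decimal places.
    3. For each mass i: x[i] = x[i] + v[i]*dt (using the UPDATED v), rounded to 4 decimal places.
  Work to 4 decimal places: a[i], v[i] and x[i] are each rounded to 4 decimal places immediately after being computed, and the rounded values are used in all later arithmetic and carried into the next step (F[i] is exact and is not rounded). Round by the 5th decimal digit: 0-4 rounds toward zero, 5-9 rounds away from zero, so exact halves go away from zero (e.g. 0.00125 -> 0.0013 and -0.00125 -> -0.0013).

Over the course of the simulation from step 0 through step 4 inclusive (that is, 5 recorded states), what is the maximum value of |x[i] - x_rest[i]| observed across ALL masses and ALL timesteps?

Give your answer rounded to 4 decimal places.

Answer: 3.0000

Derivation:
Step 0: x=[5.0000 6.0000 10.0000] v=[0.0000 0.0000 0.0000]
Step 1: x=[3.0000 9.0000 9.0000] v=[-4.0000 6.0000 -2.0000]
Step 2: x=[4.0000 6.0000 11.0000] v=[2.0000 -6.0000 4.0000]
Step 3: x=[4.0000 6.0000 11.0000] v=[0.0000 0.0000 0.0000]
Step 4: x=[3.0000 9.0000 9.0000] v=[-2.0000 6.0000 -4.0000]
Max displacement = 3.0000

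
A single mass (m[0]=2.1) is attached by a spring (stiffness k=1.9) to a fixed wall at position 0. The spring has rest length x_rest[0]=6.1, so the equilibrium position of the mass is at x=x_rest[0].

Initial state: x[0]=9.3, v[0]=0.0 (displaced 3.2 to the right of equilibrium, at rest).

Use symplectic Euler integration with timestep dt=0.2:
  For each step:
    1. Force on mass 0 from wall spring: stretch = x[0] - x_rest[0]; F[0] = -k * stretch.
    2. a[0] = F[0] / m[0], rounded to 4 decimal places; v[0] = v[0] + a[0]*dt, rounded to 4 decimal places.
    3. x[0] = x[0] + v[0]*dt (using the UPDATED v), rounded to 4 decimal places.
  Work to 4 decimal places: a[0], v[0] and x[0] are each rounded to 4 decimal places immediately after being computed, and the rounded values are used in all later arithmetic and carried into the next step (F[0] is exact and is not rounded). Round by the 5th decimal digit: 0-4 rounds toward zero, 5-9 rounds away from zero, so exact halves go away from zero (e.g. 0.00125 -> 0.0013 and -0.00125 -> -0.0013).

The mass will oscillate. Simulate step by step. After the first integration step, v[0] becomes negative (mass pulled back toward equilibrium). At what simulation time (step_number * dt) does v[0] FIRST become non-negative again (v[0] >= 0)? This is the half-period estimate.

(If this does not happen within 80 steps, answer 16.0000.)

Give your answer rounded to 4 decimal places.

Answer: 3.4000

Derivation:
Step 0: x=[9.3000] v=[0.0000]
Step 1: x=[9.1842] v=[-0.5790]
Step 2: x=[8.9568] v=[-1.1371]
Step 3: x=[8.6260] v=[-1.6540]
Step 4: x=[8.2038] v=[-2.1111]
Step 5: x=[7.7054] v=[-2.4918]
Step 6: x=[7.1489] v=[-2.7823]
Step 7: x=[6.5545] v=[-2.9721]
Step 8: x=[5.9436] v=[-3.0543]
Step 9: x=[5.3384] v=[-3.0260]
Step 10: x=[4.7608] v=[-2.8882]
Step 11: x=[4.2316] v=[-2.6459]
Step 12: x=[3.7700] v=[-2.3078]
Step 13: x=[3.3928] v=[-1.8862]
Step 14: x=[3.1135] v=[-1.3963]
Step 15: x=[2.9423] v=[-0.8559]
Step 16: x=[2.8854] v=[-0.2845]
Step 17: x=[2.9448] v=[0.2972]
First v>=0 after going negative at step 17, time=3.4000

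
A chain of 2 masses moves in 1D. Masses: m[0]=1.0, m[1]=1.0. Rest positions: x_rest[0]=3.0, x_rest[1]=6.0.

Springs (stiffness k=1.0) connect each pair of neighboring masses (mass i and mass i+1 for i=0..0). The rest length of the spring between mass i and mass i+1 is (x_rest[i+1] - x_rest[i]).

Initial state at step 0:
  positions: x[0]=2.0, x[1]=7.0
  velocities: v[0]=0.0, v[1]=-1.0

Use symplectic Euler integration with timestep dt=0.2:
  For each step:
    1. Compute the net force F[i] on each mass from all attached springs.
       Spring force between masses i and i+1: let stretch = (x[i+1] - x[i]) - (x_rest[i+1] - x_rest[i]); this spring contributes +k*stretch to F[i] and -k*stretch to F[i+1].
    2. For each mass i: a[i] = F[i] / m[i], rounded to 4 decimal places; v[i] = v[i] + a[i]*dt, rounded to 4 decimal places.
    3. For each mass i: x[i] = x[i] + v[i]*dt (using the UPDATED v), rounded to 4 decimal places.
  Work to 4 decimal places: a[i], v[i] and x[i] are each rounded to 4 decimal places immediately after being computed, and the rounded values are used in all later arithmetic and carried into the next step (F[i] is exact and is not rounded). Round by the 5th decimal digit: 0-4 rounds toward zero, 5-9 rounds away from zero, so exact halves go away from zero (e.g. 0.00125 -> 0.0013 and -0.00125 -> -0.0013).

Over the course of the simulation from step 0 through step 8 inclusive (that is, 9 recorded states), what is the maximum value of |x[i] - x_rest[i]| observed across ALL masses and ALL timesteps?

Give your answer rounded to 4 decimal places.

Answer: 1.8264

Derivation:
Step 0: x=[2.0000 7.0000] v=[0.0000 -1.0000]
Step 1: x=[2.0800 6.7200] v=[0.4000 -1.4000]
Step 2: x=[2.2256 6.3744] v=[0.7280 -1.7280]
Step 3: x=[2.4172 5.9828] v=[0.9578 -1.9578]
Step 4: x=[2.6314 5.5686] v=[1.0709 -2.0709]
Step 5: x=[2.8431 5.1569] v=[1.0583 -2.0583]
Step 6: x=[3.0273 4.7727] v=[0.9211 -1.9211]
Step 7: x=[3.1613 4.4387] v=[0.6702 -1.6702]
Step 8: x=[3.2264 4.1736] v=[0.3257 -1.3257]
Max displacement = 1.8264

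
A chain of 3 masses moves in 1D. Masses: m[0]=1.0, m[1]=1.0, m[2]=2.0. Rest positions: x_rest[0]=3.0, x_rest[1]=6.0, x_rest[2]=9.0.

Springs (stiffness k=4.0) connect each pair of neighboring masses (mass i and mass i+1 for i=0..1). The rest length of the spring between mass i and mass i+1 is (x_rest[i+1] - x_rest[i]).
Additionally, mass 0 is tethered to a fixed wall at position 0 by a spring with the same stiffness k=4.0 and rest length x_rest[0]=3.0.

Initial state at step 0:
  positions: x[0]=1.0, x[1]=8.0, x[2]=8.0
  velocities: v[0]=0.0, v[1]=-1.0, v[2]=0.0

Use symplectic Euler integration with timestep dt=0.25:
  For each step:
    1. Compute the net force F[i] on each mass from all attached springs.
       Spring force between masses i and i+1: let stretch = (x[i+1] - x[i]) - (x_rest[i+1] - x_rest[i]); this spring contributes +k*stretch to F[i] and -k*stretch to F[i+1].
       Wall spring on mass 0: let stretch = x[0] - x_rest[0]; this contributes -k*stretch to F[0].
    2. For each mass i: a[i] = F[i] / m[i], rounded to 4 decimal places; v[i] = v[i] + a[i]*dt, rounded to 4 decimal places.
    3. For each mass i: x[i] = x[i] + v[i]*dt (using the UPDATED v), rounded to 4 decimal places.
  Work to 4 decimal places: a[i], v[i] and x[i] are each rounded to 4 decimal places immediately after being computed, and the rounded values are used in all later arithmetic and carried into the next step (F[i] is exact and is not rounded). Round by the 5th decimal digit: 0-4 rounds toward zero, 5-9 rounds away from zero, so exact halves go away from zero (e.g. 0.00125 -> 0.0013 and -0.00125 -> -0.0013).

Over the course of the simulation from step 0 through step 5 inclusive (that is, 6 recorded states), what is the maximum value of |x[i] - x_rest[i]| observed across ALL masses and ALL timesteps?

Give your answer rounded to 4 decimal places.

Step 0: x=[1.0000 8.0000 8.0000] v=[0.0000 -1.0000 0.0000]
Step 1: x=[2.5000 6.0000 8.3750] v=[6.0000 -8.0000 1.5000]
Step 2: x=[4.2500 3.7188 8.8281] v=[7.0000 -9.1250 1.8125]
Step 3: x=[4.8047 2.8477 9.0176] v=[2.2188 -3.4845 0.7579]
Step 4: x=[3.6690 4.0083 8.8108] v=[-4.5429 4.6424 -0.8271]
Step 5: x=[1.7009 6.2847 8.3787] v=[-7.8726 9.1056 -1.7284]
Max displacement = 3.1523

Answer: 3.1523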